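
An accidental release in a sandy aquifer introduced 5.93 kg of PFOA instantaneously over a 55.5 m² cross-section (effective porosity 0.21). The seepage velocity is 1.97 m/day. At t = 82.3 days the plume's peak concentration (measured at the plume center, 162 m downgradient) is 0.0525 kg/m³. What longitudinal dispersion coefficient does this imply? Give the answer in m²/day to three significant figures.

At the plume center C_max = M/(n_e·A·√(4πDt)), so D = M²/(4πt·(n_e·A·C_max)²).
n_e·A·C_max = 0.21 × 55.5 × 0.0525 = 0.6119 kg/m.
D = 5.93²/(4π × 82.3 × 0.6119²) = 0.0908 m²/day.

0.0908 m²/day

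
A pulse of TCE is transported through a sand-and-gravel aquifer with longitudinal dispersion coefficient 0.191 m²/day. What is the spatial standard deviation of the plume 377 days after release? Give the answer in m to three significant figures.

12.0 m

Dispersive spreading gives a Gaussian with σ² = 2Dt; advection only shifts the center.
σ = √(2 × 0.191 × 377) = 12.0 m.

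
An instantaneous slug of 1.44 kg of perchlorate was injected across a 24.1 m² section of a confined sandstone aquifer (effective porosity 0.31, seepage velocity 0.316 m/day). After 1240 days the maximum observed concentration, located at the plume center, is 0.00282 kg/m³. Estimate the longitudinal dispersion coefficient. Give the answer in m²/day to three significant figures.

0.300 m²/day

At the plume center C_max = M/(n_e·A·√(4πDt)), so D = M²/(4πt·(n_e·A·C_max)²).
n_e·A·C_max = 0.31 × 24.1 × 0.00282 = 0.02107 kg/m.
D = 1.44²/(4π × 1240 × 0.02107²) = 0.300 m²/day.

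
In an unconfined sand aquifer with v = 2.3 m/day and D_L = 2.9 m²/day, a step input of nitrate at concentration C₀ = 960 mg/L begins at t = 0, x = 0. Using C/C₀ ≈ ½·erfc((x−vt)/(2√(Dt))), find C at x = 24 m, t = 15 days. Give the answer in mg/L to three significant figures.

835 mg/L

For a continuous step input, C/C₀ ≈ ½·erfc((x−vt)/(2√(Dt))).
vt = 2.3 × 15 = 34.5 m and 2√(Dt) = 2√(2.9 × 15) = 13.19 m.
Argument (x−vt)/(2√(Dt)) = (24 − 34.5)/13.19 = -0.7961; ½·erfc(-0.7961) = 0.8699.
C = 960 × 0.8699 = 835 mg/L.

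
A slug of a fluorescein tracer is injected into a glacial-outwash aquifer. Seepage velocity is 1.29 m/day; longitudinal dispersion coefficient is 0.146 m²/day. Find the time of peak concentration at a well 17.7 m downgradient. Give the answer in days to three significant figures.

For the 1D instantaneous-source solution, setting ∂C/∂t = 0 at fixed x gives v²t² + 2Dt − x² = 0, so t = (√(D² + v²x²) − D)/v².
√(D² + v²x²) = √(0.146² + 1.29² × 17.7²) = 22.83; v² = 1.6641.
t = (22.83 − 0.146)/1.6641 = 13.6 days (vs. the pure-advection estimate x/v = 13.7 d).

13.6 days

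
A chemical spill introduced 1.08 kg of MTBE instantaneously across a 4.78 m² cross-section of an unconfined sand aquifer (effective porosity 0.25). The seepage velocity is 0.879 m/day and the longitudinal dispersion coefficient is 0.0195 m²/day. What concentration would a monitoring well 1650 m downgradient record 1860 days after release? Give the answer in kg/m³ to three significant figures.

0.00887 kg/m³

For an instantaneous plane source, C(x,t) = M/(n_e·A·√(4πDt)) · exp(−(x−vt)²/(4Dt)), with n_e·A the pore (flow) area.
Plume center vt = 0.879 × 1860 = 1634.94 m, so the well at 1650 m is 15.06 m downgradient of the peak.
√(4πDt) = 21.35 m, giving peak height M/(n_e·A·√(4πDt)) = 1.08/(0.25 × 4.78 × 21.35) = 0.04233 kg/m³.
(x−vt)²/(4Dt) = (15.06)²/(4 × 0.0195 × 1860) = 1.563; exp(−1.563) = 0.2095.
C = 0.04233 × 0.2095 = 0.00887 kg/m³.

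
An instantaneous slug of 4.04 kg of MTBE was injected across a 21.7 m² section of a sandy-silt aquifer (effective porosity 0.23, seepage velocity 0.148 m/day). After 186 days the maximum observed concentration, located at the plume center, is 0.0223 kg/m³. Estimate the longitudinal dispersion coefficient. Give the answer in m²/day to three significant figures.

0.564 m²/day

At the plume center C_max = M/(n_e·A·√(4πDt)), so D = M²/(4πt·(n_e·A·C_max)²).
n_e·A·C_max = 0.23 × 21.7 × 0.0223 = 0.1113 kg/m.
D = 4.04²/(4π × 186 × 0.1113²) = 0.564 m²/day.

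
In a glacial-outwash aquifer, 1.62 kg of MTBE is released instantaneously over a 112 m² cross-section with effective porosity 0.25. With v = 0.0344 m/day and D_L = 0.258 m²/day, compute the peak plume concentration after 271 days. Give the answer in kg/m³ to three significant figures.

0.00195 kg/m³

The peak of an instantaneous 1D plume sits at x = vt; there the Gaussian factor is 1 and C_max = M/(n_e·A·√(4πDt)), where n_e·A is the pore area the mass is dissolved in.
√(4πDt) = √(4π × 0.258 × 271) = 29.64 m, so C_max = 1.62/(0.25 × 112 × 29.64) = 0.00195 kg/m³.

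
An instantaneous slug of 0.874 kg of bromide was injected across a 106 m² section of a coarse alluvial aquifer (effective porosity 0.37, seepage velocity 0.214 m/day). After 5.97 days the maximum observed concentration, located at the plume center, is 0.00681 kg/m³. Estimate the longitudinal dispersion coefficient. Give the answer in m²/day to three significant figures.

0.143 m²/day

At the plume center C_max = M/(n_e·A·√(4πDt)), so D = M²/(4πt·(n_e·A·C_max)²).
n_e·A·C_max = 0.37 × 106 × 0.00681 = 0.2671 kg/m.
D = 0.874²/(4π × 5.97 × 0.2671²) = 0.143 m²/day.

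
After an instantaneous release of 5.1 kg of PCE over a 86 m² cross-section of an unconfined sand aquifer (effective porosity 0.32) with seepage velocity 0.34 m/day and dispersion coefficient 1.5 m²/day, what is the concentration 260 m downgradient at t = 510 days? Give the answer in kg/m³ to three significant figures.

For an instantaneous plane source, C(x,t) = M/(n_e·A·√(4πDt)) · exp(−(x−vt)²/(4Dt)), with n_e·A the pore (flow) area.
Plume center vt = 0.34 × 510 = 173.4 m, so the well at 260 m is 86.6 m downgradient of the peak.
√(4πDt) = 98.05 m, giving peak height M/(n_e·A·√(4πDt)) = 5.1/(0.32 × 86 × 98.05) = 0.001890 kg/m³.
(x−vt)²/(4Dt) = (86.6)²/(4 × 1.5 × 510) = 2.451; exp(−2.451) = 0.08621.
C = 0.001890 × 0.08621 = 0.000163 kg/m³.

0.000163 kg/m³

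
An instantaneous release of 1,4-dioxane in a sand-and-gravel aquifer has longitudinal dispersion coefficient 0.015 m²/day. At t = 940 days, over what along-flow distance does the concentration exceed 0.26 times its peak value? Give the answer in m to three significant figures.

The plume is Gaussian with σ = √(2Dt) = √(2 × 0.015 × 940) = 5.310 m.
C/C_peak = exp(−Δx²/(2σ²)) = 0.26 ⇒ Δx = σ·√(−2 ln 0.26) = 5.310 × 1.641 = 8.714 m.
Width = 2Δx = 17.4 m.

17.4 m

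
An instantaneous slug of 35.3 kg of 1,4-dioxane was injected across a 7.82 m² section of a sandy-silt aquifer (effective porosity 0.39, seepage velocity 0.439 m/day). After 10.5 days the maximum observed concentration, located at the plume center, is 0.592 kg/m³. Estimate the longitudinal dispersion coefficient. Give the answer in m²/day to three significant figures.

2.90 m²/day

At the plume center C_max = M/(n_e·A·√(4πDt)), so D = M²/(4πt·(n_e·A·C_max)²).
n_e·A·C_max = 0.39 × 7.82 × 0.592 = 1.805 kg/m.
D = 35.3²/(4π × 10.5 × 1.805²) = 2.90 m²/day.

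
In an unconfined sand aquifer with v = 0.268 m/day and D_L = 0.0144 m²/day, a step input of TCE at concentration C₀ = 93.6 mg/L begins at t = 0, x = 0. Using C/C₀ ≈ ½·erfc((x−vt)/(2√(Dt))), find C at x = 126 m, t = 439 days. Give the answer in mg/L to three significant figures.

0.884 mg/L

For a continuous step input, C/C₀ ≈ ½·erfc((x−vt)/(2√(Dt))).
vt = 0.268 × 439 = 117.652 m and 2√(Dt) = 2√(0.0144 × 439) = 5.029 m.
Argument (x−vt)/(2√(Dt)) = (126 − 117.652)/5.029 = 1.660; ½·erfc(1.660) = 0.009448.
C = 93.6 × 0.009448 = 0.884 mg/L.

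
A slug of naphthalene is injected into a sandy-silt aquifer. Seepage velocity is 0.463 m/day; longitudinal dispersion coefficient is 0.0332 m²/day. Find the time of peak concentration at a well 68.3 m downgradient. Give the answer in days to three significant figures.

For the 1D instantaneous-source solution, setting ∂C/∂t = 0 at fixed x gives v²t² + 2Dt − x² = 0, so t = (√(D² + v²x²) − D)/v².
√(D² + v²x²) = √(0.0332² + 0.463² × 68.3²) = 31.62; v² = 0.214369.
t = (31.62 − 0.0332)/0.214369 = 147 days (vs. the pure-advection estimate x/v = 148 d).

147 days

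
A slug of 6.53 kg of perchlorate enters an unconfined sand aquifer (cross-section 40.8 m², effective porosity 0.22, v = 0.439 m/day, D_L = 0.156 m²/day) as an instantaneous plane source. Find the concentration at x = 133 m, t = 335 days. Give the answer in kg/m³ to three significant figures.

For an instantaneous plane source, C(x,t) = M/(n_e·A·√(4πDt)) · exp(−(x−vt)²/(4Dt)), with n_e·A the pore (flow) area.
Plume center vt = 0.439 × 335 = 147.065 m, so the well at 133 m is 14.065 m upgradient of the peak.
√(4πDt) = 25.63 m, giving peak height M/(n_e·A·√(4πDt)) = 6.53/(0.22 × 40.8 × 25.63) = 0.02838 kg/m³.
(x−vt)²/(4Dt) = (-14.065)²/(4 × 0.156 × 335) = 0.9463; exp(−0.9463) = 0.3882.
C = 0.02838 × 0.3882 = 0.0110 kg/m³.

0.0110 kg/m³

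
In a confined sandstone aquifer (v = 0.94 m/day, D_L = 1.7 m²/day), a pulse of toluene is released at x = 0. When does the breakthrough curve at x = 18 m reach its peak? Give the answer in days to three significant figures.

17.3 days

For the 1D instantaneous-source solution, setting ∂C/∂t = 0 at fixed x gives v²t² + 2Dt − x² = 0, so t = (√(D² + v²x²) − D)/v².
√(D² + v²x²) = √(1.7² + 0.94² × 18²) = 17.01; v² = 0.8836.
t = (17.01 − 1.7)/0.8836 = 17.3 days (vs. the pure-advection estimate x/v = 19.1 d).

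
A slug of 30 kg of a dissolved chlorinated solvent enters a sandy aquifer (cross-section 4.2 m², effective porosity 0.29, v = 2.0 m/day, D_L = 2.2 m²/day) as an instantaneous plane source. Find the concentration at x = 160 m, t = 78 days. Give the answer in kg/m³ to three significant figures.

0.518 kg/m³

For an instantaneous plane source, C(x,t) = M/(n_e·A·√(4πDt)) · exp(−(x−vt)²/(4Dt)), with n_e·A the pore (flow) area.
Plume center vt = 2.0 × 78 = 156 m, so the well at 160 m is 4 m downgradient of the peak.
√(4πDt) = 46.44 m, giving peak height M/(n_e·A·√(4πDt)) = 30/(0.29 × 4.2 × 46.44) = 0.5304 kg/m³.
(x−vt)²/(4Dt) = (4)²/(4 × 2.2 × 78) = 0.02331; exp(−0.02331) = 0.9770.
C = 0.5304 × 0.9770 = 0.518 kg/m³.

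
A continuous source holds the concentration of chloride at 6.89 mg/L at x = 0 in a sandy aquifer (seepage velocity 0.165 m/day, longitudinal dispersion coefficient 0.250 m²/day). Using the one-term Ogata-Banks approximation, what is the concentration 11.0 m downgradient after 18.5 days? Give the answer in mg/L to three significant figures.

For a continuous step input, C/C₀ ≈ ½·erfc((x−vt)/(2√(Dt))).
vt = 0.165 × 18.5 = 3.0525 m and 2√(Dt) = 2√(0.250 × 18.5) = 4.301 m.
Argument (x−vt)/(2√(Dt)) = (11.0 − 3.0525)/4.301 = 1.848; ½·erfc(1.848) = 0.004481.
C = 6.89 × 0.004481 = 0.0309 mg/L.

0.0309 mg/L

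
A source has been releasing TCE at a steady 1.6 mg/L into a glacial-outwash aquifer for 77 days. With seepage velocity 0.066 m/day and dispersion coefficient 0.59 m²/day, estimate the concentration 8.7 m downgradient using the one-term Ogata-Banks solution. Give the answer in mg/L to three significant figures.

For a continuous step input, C/C₀ ≈ ½·erfc((x−vt)/(2√(Dt))).
vt = 0.066 × 77 = 5.082 m and 2√(Dt) = 2√(0.59 × 77) = 13.48 m.
Argument (x−vt)/(2√(Dt)) = (8.7 − 5.082)/13.48 = 0.2684; ½·erfc(0.2684) = 0.3521.
C = 1.6 × 0.3521 = 0.563 mg/L.

0.563 mg/L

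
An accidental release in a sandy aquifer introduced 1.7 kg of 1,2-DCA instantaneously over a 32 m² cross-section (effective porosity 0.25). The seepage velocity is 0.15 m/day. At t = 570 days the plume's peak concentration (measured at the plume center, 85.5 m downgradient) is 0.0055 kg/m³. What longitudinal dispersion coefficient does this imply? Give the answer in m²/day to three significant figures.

At the plume center C_max = M/(n_e·A·√(4πDt)), so D = M²/(4πt·(n_e·A·C_max)²).
n_e·A·C_max = 0.25 × 32 × 0.0055 = 0.04400 kg/m.
D = 1.7²/(4π × 570 × 0.04400²) = 0.208 m²/day.

0.208 m²/day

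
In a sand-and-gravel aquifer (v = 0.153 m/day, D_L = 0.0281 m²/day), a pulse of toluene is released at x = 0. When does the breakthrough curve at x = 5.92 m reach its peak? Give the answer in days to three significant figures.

For the 1D instantaneous-source solution, setting ∂C/∂t = 0 at fixed x gives v²t² + 2Dt − x² = 0, so t = (√(D² + v²x²) − D)/v².
√(D² + v²x²) = √(0.0281² + 0.153² × 5.92²) = 0.9062; v² = 0.023409.
t = (0.9062 − 0.0281)/0.023409 = 37.5 days (vs. the pure-advection estimate x/v = 38.7 d).

37.5 days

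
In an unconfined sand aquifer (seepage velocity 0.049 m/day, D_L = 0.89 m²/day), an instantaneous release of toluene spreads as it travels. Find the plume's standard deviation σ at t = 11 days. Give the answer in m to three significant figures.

4.42 m

Dispersive spreading gives a Gaussian with σ² = 2Dt; advection only shifts the center.
σ = √(2 × 0.89 × 11) = 4.42 m.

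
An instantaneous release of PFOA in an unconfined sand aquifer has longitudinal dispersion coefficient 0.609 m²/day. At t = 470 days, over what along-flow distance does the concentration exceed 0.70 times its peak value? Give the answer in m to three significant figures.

40.4 m

The plume is Gaussian with σ = √(2Dt) = √(2 × 0.609 × 470) = 23.93 m.
C/C_peak = exp(−Δx²/(2σ²)) = 0.70 ⇒ Δx = σ·√(−2 ln 0.70) = 23.93 × 0.8446 = 20.21 m.
Width = 2Δx = 40.4 m.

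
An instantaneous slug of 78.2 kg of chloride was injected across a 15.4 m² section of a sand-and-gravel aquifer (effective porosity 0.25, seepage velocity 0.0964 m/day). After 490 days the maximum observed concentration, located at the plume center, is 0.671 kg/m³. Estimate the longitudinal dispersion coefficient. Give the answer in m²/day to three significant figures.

0.149 m²/day

At the plume center C_max = M/(n_e·A·√(4πDt)), so D = M²/(4πt·(n_e·A·C_max)²).
n_e·A·C_max = 0.25 × 15.4 × 0.671 = 2.583 kg/m.
D = 78.2²/(4π × 490 × 2.583²) = 0.149 m²/day.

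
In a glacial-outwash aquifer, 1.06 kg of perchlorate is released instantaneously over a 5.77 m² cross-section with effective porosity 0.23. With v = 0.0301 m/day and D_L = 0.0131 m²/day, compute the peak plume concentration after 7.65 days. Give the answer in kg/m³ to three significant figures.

0.712 kg/m³

The peak of an instantaneous 1D plume sits at x = vt; there the Gaussian factor is 1 and C_max = M/(n_e·A·√(4πDt)), where n_e·A is the pore area the mass is dissolved in.
√(4πDt) = √(4π × 0.0131 × 7.65) = 1.122 m, so C_max = 1.06/(0.23 × 5.77 × 1.122) = 0.712 kg/m³.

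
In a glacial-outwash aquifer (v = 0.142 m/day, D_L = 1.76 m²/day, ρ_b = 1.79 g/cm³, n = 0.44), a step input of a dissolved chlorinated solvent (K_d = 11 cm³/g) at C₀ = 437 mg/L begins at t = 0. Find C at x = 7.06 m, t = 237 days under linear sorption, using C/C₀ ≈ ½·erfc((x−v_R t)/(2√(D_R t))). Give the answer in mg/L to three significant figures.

Retardation factor R = 1 + ρ_b·K_d/n = 1 + 1.79 × 11/0.44 = 45.75.
Sorption retards both mechanisms: v_R = v/R = 0.003104 m/day, D_R = D/R = 0.03847 m²/day.
v_R·t = 0.003104 × 237 = 0.735648 m; 2√(D_R t) = 6.039 m; argument = (7.06 − 0.735648)/6.039 = 1.047.
C = C₀ × ½·erfc(1.047) = 437 × 0.06935 = 30.3 mg/L.

30.3 mg/L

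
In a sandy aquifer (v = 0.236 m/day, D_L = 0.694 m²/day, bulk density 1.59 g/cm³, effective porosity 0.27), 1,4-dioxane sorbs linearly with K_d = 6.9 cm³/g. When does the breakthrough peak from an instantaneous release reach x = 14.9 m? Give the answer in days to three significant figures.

Retardation factor R = 1 + ρ_b·K_d/n = 1 + 1.59 × 6.9/0.27 = 41.63.
Sorption retards both mechanisms: v_R = v/R = 0.005669 m/day, D_R = D/R = 0.01667 m²/day.
Peak time from v_R²t² + 2D_R t − x² = 0: t = (√(D_R² + v_R²x²) − D_R)/v_R².
√(D_R² + v_R²x²) = √(0.01667² + 0.005669² × 14.9²) = 0.08610; v_R² = 3.214e-05.
t = (0.08610 − 0.01667)/3.214e-05 = 2160 days.

2160 days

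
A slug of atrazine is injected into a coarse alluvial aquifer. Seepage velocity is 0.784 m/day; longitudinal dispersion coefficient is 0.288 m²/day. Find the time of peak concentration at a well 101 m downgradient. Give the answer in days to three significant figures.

For the 1D instantaneous-source solution, setting ∂C/∂t = 0 at fixed x gives v²t² + 2Dt − x² = 0, so t = (√(D² + v²x²) − D)/v².
√(D² + v²x²) = √(0.288² + 0.784² × 101²) = 79.18; v² = 0.614656.
t = (79.18 − 0.288)/0.614656 = 128 days (vs. the pure-advection estimate x/v = 129 d).

128 days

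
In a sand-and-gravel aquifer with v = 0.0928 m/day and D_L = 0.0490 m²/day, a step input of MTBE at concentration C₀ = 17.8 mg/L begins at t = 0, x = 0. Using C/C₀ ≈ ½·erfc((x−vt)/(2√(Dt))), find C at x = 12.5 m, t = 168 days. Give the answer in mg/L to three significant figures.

For a continuous step input, C/C₀ ≈ ½·erfc((x−vt)/(2√(Dt))).
vt = 0.0928 × 168 = 15.5904 m and 2√(Dt) = 2√(0.0490 × 168) = 5.738 m.
Argument (x−vt)/(2√(Dt)) = (12.5 − 15.5904)/5.738 = -0.5386; ½·erfc(-0.5386) = 0.7769.
C = 17.8 × 0.7769 = 13.8 mg/L.

13.8 mg/L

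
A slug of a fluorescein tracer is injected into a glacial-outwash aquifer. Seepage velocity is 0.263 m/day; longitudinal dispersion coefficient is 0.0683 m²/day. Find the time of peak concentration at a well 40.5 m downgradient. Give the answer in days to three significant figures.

For the 1D instantaneous-source solution, setting ∂C/∂t = 0 at fixed x gives v²t² + 2Dt − x² = 0, so t = (√(D² + v²x²) − D)/v².
√(D² + v²x²) = √(0.0683² + 0.263² × 40.5²) = 10.65; v² = 0.069169.
t = (10.65 − 0.0683)/0.069169 = 153 days (vs. the pure-advection estimate x/v = 154 d).

153 days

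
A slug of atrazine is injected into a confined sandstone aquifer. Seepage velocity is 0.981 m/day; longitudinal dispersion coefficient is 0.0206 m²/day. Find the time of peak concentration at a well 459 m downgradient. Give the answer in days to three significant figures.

468 days

For the 1D instantaneous-source solution, setting ∂C/∂t = 0 at fixed x gives v²t² + 2Dt − x² = 0, so t = (√(D² + v²x²) − D)/v².
√(D² + v²x²) = √(0.0206² + 0.981² × 459²) = 450.3; v² = 0.962361.
t = (450.3 − 0.0206)/0.962361 = 468 days (vs. the pure-advection estimate x/v = 468 d).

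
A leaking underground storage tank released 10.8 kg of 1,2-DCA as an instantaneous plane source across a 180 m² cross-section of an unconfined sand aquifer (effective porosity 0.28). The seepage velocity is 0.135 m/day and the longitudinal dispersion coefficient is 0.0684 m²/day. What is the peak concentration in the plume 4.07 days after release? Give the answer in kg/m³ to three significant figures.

0.115 kg/m³

The peak of an instantaneous 1D plume sits at x = vt; there the Gaussian factor is 1 and C_max = M/(n_e·A·√(4πDt)), where n_e·A is the pore area the mass is dissolved in.
√(4πDt) = √(4π × 0.0684 × 4.07) = 1.870 m, so C_max = 10.8/(0.28 × 180 × 1.870) = 0.115 kg/m³.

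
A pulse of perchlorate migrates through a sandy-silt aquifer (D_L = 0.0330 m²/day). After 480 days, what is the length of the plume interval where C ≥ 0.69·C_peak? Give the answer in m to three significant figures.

The plume is Gaussian with σ = √(2Dt) = √(2 × 0.0330 × 480) = 5.628 m.
C/C_peak = exp(−Δx²/(2σ²)) = 0.69 ⇒ Δx = σ·√(−2 ln 0.69) = 5.628 × 0.8615 = 4.849 m.
Width = 2Δx = 9.70 m.

9.70 m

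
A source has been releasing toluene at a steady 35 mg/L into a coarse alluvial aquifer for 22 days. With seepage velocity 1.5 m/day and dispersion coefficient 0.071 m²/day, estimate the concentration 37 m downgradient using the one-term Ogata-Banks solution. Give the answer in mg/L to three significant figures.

For a continuous step input, C/C₀ ≈ ½·erfc((x−vt)/(2√(Dt))).
vt = 1.5 × 22 = 33 m and 2√(Dt) = 2√(0.071 × 22) = 2.500 m.
Argument (x−vt)/(2√(Dt)) = (37 − 33)/2.500 = 1.600; ½·erfc(1.600) = 0.01183.
C = 35 × 0.01183 = 0.414 mg/L.

0.414 mg/L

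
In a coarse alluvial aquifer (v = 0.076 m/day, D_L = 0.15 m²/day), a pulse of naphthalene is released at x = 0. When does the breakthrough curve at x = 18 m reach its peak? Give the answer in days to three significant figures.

212 days

For the 1D instantaneous-source solution, setting ∂C/∂t = 0 at fixed x gives v²t² + 2Dt − x² = 0, so t = (√(D² + v²x²) − D)/v².
√(D² + v²x²) = √(0.15² + 0.076² × 18²) = 1.376; v² = 0.005776.
t = (1.376 − 0.15)/0.005776 = 212 days (vs. the pure-advection estimate x/v = 237 d).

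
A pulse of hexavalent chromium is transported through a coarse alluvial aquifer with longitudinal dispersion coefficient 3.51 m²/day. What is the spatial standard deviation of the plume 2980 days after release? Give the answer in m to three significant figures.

Dispersive spreading gives a Gaussian with σ² = 2Dt; advection only shifts the center.
σ = √(2 × 3.51 × 2980) = 145 m.

145 m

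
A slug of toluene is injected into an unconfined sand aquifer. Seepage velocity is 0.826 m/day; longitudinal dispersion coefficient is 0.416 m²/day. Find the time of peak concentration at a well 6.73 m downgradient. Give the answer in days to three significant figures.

For the 1D instantaneous-source solution, setting ∂C/∂t = 0 at fixed x gives v²t² + 2Dt − x² = 0, so t = (√(D² + v²x²) − D)/v².
√(D² + v²x²) = √(0.416² + 0.826² × 6.73²) = 5.575; v² = 0.682276.
t = (5.575 − 0.416)/0.682276 = 7.56 days (vs. the pure-advection estimate x/v = 8.15 d).

7.56 days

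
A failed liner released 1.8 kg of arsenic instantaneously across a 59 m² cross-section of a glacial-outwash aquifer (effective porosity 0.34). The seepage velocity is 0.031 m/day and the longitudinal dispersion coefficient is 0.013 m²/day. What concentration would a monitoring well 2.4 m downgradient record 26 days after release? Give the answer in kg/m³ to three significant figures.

0.00665 kg/m³

For an instantaneous plane source, C(x,t) = M/(n_e·A·√(4πDt)) · exp(−(x−vt)²/(4Dt)), with n_e·A the pore (flow) area.
Plume center vt = 0.031 × 26 = 0.806 m, so the well at 2.4 m is 1.594 m downgradient of the peak.
√(4πDt) = 2.061 m, giving peak height M/(n_e·A·√(4πDt)) = 1.8/(0.34 × 59 × 2.061) = 0.04354 kg/m³.
(x−vt)²/(4Dt) = (1.594)²/(4 × 0.013 × 26) = 1.879; exp(−1.879) = 0.1527.
C = 0.04354 × 0.1527 = 0.00665 kg/m³.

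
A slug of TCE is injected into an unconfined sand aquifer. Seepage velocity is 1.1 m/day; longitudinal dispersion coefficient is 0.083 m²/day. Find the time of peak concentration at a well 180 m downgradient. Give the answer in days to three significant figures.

For the 1D instantaneous-source solution, setting ∂C/∂t = 0 at fixed x gives v²t² + 2Dt − x² = 0, so t = (√(D² + v²x²) − D)/v².
√(D² + v²x²) = √(0.083² + 1.1² × 180²) = 198.0; v² = 1.21.
t = (198.0 − 0.083)/1.21 = 164 days (vs. the pure-advection estimate x/v = 164 d).

164 days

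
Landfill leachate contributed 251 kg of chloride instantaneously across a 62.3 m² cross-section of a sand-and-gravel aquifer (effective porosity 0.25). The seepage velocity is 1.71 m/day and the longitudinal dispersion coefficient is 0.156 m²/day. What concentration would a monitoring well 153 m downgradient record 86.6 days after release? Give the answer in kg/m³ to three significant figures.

For an instantaneous plane source, C(x,t) = M/(n_e·A·√(4πDt)) · exp(−(x−vt)²/(4Dt)), with n_e·A the pore (flow) area.
Plume center vt = 1.71 × 86.6 = 148.086 m, so the well at 153 m is 4.914 m downgradient of the peak.
√(4πDt) = 13.03 m, giving peak height M/(n_e·A·√(4πDt)) = 251/(0.25 × 62.3 × 13.03) = 1.237 kg/m³.
(x−vt)²/(4Dt) = (4.914)²/(4 × 0.156 × 86.6) = 0.4469; exp(−0.4469) = 0.6396.
C = 1.237 × 0.6396 = 0.791 kg/m³.

0.791 kg/m³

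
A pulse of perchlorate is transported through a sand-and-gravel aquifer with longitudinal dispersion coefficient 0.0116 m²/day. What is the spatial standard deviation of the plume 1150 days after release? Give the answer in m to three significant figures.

Dispersive spreading gives a Gaussian with σ² = 2Dt; advection only shifts the center.
σ = √(2 × 0.0116 × 1150) = 5.17 m.

5.17 m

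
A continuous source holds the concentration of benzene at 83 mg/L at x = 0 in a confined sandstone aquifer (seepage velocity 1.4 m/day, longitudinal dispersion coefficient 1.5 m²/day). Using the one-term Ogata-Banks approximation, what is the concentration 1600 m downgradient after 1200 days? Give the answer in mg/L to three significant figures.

75.4 mg/L

For a continuous step input, C/C₀ ≈ ½·erfc((x−vt)/(2√(Dt))).
vt = 1.4 × 1200 = 1680 m and 2√(Dt) = 2√(1.5 × 1200) = 84.85 m.
Argument (x−vt)/(2√(Dt)) = (1600 − 1680)/84.85 = -0.9428; ½·erfc(-0.9428) = 0.9088.
C = 83 × 0.9088 = 75.4 mg/L.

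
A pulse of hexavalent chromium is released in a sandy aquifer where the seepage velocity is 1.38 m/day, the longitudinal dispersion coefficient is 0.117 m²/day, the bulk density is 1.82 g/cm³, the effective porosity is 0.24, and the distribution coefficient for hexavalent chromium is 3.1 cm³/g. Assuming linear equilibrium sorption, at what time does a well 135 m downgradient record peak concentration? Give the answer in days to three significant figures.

Retardation factor R = 1 + ρ_b·K_d/n = 1 + 1.82 × 3.1/0.24 = 24.51.
Sorption retards both mechanisms: v_R = v/R = 0.05630 m/day, D_R = D/R = 0.004774 m²/day.
Peak time from v_R²t² + 2D_R t − x² = 0: t = (√(D_R² + v_R²x²) − D_R)/v_R².
√(D_R² + v_R²x²) = √(0.004774² + 0.05630² × 135²) = 7.601; v_R² = 0.003170.
t = (7.601 − 0.004774)/0.003170 = 2400 days.

2400 days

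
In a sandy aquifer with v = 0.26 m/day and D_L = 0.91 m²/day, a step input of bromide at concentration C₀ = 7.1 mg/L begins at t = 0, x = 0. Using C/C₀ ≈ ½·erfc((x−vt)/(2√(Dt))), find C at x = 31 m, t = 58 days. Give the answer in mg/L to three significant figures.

0.430 mg/L

For a continuous step input, C/C₀ ≈ ½·erfc((x−vt)/(2√(Dt))).
vt = 0.26 × 58 = 15.08 m and 2√(Dt) = 2√(0.91 × 58) = 14.53 m.
Argument (x−vt)/(2√(Dt)) = (31 − 15.08)/14.53 = 1.096; ½·erfc(1.096) = 0.06057.
C = 7.1 × 0.06057 = 0.430 mg/L.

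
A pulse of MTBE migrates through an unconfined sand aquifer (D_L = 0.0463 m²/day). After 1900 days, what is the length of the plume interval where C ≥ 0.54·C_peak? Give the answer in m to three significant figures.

29.4 m

The plume is Gaussian with σ = √(2Dt) = √(2 × 0.0463 × 1900) = 13.26 m.
C/C_peak = exp(−Δx²/(2σ²)) = 0.54 ⇒ Δx = σ·√(−2 ln 0.54) = 13.26 × 1.110 = 14.72 m.
Width = 2Δx = 29.4 m.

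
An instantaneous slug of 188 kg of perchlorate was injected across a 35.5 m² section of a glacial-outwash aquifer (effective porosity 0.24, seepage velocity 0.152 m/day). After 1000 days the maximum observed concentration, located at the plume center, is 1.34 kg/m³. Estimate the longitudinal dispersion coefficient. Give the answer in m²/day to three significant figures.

0.0216 m²/day

At the plume center C_max = M/(n_e·A·√(4πDt)), so D = M²/(4πt·(n_e·A·C_max)²).
n_e·A·C_max = 0.24 × 35.5 × 1.34 = 11.42 kg/m.
D = 188²/(4π × 1000 × 11.42²) = 0.0216 m²/day.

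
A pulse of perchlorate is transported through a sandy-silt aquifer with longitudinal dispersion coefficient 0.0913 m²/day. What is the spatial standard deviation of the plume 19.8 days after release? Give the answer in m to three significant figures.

1.90 m

Dispersive spreading gives a Gaussian with σ² = 2Dt; advection only shifts the center.
σ = √(2 × 0.0913 × 19.8) = 1.90 m.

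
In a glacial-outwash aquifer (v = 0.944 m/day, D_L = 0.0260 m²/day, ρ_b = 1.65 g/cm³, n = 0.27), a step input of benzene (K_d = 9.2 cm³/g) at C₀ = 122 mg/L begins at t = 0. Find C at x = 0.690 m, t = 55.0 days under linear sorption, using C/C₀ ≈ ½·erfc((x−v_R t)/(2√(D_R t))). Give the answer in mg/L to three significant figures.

Retardation factor R = 1 + ρ_b·K_d/n = 1 + 1.65 × 9.2/0.27 = 57.22.
Sorption retards both mechanisms: v_R = v/R = 0.01650 m/day, D_R = D/R = 0.0004544 m²/day.
v_R·t = 0.01650 × 55.0 = 0.9075 m; 2√(D_R t) = 0.3162 m; argument = (0.690 − 0.9075)/0.3162 = -0.6879.
C = C₀ × ½·erfc(-0.6879) = 122 × 0.8347 = 102 mg/L.

102 mg/L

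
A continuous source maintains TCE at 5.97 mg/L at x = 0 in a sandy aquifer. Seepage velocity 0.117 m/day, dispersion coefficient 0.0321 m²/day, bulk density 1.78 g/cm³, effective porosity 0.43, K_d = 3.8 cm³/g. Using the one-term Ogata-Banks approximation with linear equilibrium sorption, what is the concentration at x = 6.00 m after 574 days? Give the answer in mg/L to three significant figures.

0.540 mg/L

Retardation factor R = 1 + ρ_b·K_d/n = 1 + 1.78 × 3.8/0.43 = 16.73.
Sorption retards both mechanisms: v_R = v/R = 0.006993 m/day, D_R = D/R = 0.001919 m²/day.
v_R·t = 0.006993 × 574 = 4.013982 m; 2√(D_R t) = 2.099 m; argument = (6.00 − 4.013982)/2.099 = 0.9462.
C = C₀ × ½·erfc(0.9462) = 5.97 × 0.09043 = 0.540 mg/L.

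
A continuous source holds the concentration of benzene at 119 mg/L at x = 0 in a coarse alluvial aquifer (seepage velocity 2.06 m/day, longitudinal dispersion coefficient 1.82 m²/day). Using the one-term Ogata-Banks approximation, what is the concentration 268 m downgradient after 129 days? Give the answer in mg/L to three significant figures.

For a continuous step input, C/C₀ ≈ ½·erfc((x−vt)/(2√(Dt))).
vt = 2.06 × 129 = 265.74 m and 2√(Dt) = 2√(1.82 × 129) = 30.65 m.
Argument (x−vt)/(2√(Dt)) = (268 − 265.74)/30.65 = 0.07374; ½·erfc(0.07374) = 0.4585.
C = 119 × 0.4585 = 54.6 mg/L.

54.6 mg/L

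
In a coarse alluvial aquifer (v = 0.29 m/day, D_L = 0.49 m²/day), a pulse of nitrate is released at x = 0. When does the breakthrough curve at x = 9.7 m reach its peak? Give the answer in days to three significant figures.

28.1 days

For the 1D instantaneous-source solution, setting ∂C/∂t = 0 at fixed x gives v²t² + 2Dt − x² = 0, so t = (√(D² + v²x²) − D)/v².
√(D² + v²x²) = √(0.49² + 0.29² × 9.7²) = 2.855; v² = 0.0841.
t = (2.855 − 0.49)/0.0841 = 28.1 days (vs. the pure-advection estimate x/v = 33.4 d).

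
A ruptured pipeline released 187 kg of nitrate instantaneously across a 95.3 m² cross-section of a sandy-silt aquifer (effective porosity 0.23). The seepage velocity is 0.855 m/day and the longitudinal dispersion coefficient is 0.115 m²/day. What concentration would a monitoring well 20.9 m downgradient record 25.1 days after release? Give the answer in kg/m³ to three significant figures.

1.38 kg/m³

For an instantaneous plane source, C(x,t) = M/(n_e·A·√(4πDt)) · exp(−(x−vt)²/(4Dt)), with n_e·A the pore (flow) area.
Plume center vt = 0.855 × 25.1 = 21.4605 m, so the well at 20.9 m is 0.5605 m upgradient of the peak.
√(4πDt) = 6.023 m, giving peak height M/(n_e·A·√(4πDt)) = 187/(0.23 × 95.3 × 6.023) = 1.416 kg/m³.
(x−vt)²/(4Dt) = (-0.5605)²/(4 × 0.115 × 25.1) = 0.02721; exp(−0.02721) = 0.9732.
C = 1.416 × 0.9732 = 1.38 kg/m³.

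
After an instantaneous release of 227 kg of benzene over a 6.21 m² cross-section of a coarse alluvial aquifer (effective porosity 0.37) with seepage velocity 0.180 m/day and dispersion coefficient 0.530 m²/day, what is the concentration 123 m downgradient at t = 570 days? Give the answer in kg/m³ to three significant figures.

1.14 kg/m³

For an instantaneous plane source, C(x,t) = M/(n_e·A·√(4πDt)) · exp(−(x−vt)²/(4Dt)), with n_e·A the pore (flow) area.
Plume center vt = 0.180 × 570 = 102.6 m, so the well at 123 m is 20.4 m downgradient of the peak.
√(4πDt) = 61.61 m, giving peak height M/(n_e·A·√(4πDt)) = 227/(0.37 × 6.21 × 61.61) = 1.604 kg/m³.
(x−vt)²/(4Dt) = (20.4)²/(4 × 0.530 × 570) = 0.3444; exp(−0.3444) = 0.7086.
C = 1.604 × 0.7086 = 1.14 kg/m³.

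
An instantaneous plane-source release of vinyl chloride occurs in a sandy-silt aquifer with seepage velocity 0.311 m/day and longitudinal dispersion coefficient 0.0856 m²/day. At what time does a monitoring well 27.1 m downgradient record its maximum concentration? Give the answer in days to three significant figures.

For the 1D instantaneous-source solution, setting ∂C/∂t = 0 at fixed x gives v²t² + 2Dt − x² = 0, so t = (√(D² + v²x²) − D)/v².
√(D² + v²x²) = √(0.0856² + 0.311² × 27.1²) = 8.429; v² = 0.096721.
t = (8.429 − 0.0856)/0.096721 = 86.3 days (vs. the pure-advection estimate x/v = 87.1 d).

86.3 days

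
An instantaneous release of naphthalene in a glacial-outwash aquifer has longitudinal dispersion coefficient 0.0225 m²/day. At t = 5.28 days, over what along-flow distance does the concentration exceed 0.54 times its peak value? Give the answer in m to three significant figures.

1.08 m

The plume is Gaussian with σ = √(2Dt) = √(2 × 0.0225 × 5.28) = 0.4874 m.
C/C_peak = exp(−Δx²/(2σ²)) = 0.54 ⇒ Δx = σ·√(−2 ln 0.54) = 0.4874 × 1.110 = 0.5410 m.
Width = 2Δx = 1.08 m.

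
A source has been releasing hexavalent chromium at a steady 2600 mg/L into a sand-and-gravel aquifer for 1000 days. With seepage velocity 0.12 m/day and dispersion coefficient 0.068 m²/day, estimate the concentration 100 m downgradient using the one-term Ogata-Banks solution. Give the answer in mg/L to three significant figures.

2490 mg/L

For a continuous step input, C/C₀ ≈ ½·erfc((x−vt)/(2√(Dt))).
vt = 0.12 × 1000 = 120 m and 2√(Dt) = 2√(0.068 × 1000) = 16.49 m.
Argument (x−vt)/(2√(Dt)) = (100 − 120)/16.49 = -1.213; ½·erfc(-1.213) = 0.9569.
C = 2600 × 0.9569 = 2490 mg/L.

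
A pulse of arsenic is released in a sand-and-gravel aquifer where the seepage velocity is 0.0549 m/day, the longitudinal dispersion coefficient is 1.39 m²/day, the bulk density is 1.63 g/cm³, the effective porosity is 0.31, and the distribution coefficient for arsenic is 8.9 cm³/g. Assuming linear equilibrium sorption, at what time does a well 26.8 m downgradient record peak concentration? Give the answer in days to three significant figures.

Retardation factor R = 1 + ρ_b·K_d/n = 1 + 1.63 × 8.9/0.31 = 47.80.
Sorption retards both mechanisms: v_R = v/R = 0.001149 m/day, D_R = D/R = 0.02908 m²/day.
Peak time from v_R²t² + 2D_R t − x² = 0: t = (√(D_R² + v_R²x²) − D_R)/v_R².
√(D_R² + v_R²x²) = √(0.02908² + 0.001149² × 26.8²) = 0.04235; v_R² = 1.320e-06.
t = (0.04235 − 0.02908)/1.320e-06 = 10100 days.

10100 days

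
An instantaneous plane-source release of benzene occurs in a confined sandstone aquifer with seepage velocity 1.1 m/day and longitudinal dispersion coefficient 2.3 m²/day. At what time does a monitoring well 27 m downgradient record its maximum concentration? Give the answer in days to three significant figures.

22.7 days

For the 1D instantaneous-source solution, setting ∂C/∂t = 0 at fixed x gives v²t² + 2Dt − x² = 0, so t = (√(D² + v²x²) − D)/v².
√(D² + v²x²) = √(2.3² + 1.1² × 27²) = 29.79; v² = 1.21.
t = (29.79 − 2.3)/1.21 = 22.7 days (vs. the pure-advection estimate x/v = 24.5 d).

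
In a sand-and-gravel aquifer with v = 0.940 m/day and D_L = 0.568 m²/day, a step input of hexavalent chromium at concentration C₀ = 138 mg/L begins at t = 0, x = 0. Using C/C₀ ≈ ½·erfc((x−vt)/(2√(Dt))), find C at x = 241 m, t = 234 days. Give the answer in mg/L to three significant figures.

13.6 mg/L

For a continuous step input, C/C₀ ≈ ½·erfc((x−vt)/(2√(Dt))).
vt = 0.940 × 234 = 219.96 m and 2√(Dt) = 2√(0.568 × 234) = 23.06 m.
Argument (x−vt)/(2√(Dt)) = (241 − 219.96)/23.06 = 0.9124; ½·erfc(0.9124) = 0.09847.
C = 138 × 0.09847 = 13.6 mg/L.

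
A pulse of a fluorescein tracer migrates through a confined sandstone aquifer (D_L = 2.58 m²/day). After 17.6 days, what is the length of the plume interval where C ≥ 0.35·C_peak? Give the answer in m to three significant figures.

27.6 m

The plume is Gaussian with σ = √(2Dt) = √(2 × 2.58 × 17.6) = 9.530 m.
C/C_peak = exp(−Δx²/(2σ²)) = 0.35 ⇒ Δx = σ·√(−2 ln 0.35) = 9.530 × 1.449 = 13.81 m.
Width = 2Δx = 27.6 m.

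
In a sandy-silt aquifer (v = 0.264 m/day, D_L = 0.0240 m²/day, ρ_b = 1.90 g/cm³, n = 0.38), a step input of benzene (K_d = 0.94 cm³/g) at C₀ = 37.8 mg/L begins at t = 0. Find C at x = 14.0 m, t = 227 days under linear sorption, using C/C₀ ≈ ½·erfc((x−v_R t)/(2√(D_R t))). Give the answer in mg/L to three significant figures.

Retardation factor R = 1 + ρ_b·K_d/n = 1 + 1.90 × 0.94/0.38 = 5.700.
Sorption retards both mechanisms: v_R = v/R = 0.04632 m/day, D_R = D/R = 0.004211 m²/day.
v_R·t = 0.04632 × 227 = 10.51464 m; 2√(D_R t) = 1.955 m; argument = (14.0 − 10.51464)/1.955 = 1.783.
C = C₀ × ½·erfc(1.783) = 37.8 × 0.005842 = 0.221 mg/L.

0.221 mg/L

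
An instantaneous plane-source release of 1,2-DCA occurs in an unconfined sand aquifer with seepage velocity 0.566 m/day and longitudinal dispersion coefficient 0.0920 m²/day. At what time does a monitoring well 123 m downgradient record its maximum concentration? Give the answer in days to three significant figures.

217 days

For the 1D instantaneous-source solution, setting ∂C/∂t = 0 at fixed x gives v²t² + 2Dt − x² = 0, so t = (√(D² + v²x²) − D)/v².
√(D² + v²x²) = √(0.0920² + 0.566² × 123²) = 69.62; v² = 0.320356.
t = (69.62 − 0.0920)/0.320356 = 217 days (vs. the pure-advection estimate x/v = 217 d).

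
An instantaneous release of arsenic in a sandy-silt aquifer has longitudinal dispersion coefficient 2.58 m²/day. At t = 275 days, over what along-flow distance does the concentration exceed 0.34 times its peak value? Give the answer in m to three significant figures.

The plume is Gaussian with σ = √(2Dt) = √(2 × 2.58 × 275) = 37.67 m.
C/C_peak = exp(−Δx²/(2σ²)) = 0.34 ⇒ Δx = σ·√(−2 ln 0.34) = 37.67 × 1.469 = 55.34 m.
Width = 2Δx = 111 m.

111 m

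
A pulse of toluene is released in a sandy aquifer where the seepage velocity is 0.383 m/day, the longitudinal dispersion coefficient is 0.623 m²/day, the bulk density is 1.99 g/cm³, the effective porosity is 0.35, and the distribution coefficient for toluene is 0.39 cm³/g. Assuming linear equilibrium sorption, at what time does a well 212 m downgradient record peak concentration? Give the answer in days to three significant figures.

Retardation factor R = 1 + ρ_b·K_d/n = 1 + 1.99 × 0.39/0.35 = 3.217.
Sorption retards both mechanisms: v_R = v/R = 0.1191 m/day, D_R = D/R = 0.1937 m²/day.
Peak time from v_R²t² + 2D_R t − x² = 0: t = (√(D_R² + v_R²x²) − D_R)/v_R².
√(D_R² + v_R²x²) = √(0.1937² + 0.1191² × 212²) = 25.25; v_R² = 0.01418.
t = (25.25 − 0.1937)/0.01418 = 1770 days.

1770 days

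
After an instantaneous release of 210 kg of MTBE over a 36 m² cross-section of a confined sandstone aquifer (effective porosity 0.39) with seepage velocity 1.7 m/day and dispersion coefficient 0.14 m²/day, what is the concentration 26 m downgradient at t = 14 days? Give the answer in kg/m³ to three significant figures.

1.63 kg/m³

For an instantaneous plane source, C(x,t) = M/(n_e·A·√(4πDt)) · exp(−(x−vt)²/(4Dt)), with n_e·A the pore (flow) area.
Plume center vt = 1.7 × 14 = 23.8 m, so the well at 26 m is 2.2 m downgradient of the peak.
√(4πDt) = 4.963 m, giving peak height M/(n_e·A·√(4πDt)) = 210/(0.39 × 36 × 4.963) = 3.014 kg/m³.
(x−vt)²/(4Dt) = (2.2)²/(4 × 0.14 × 14) = 0.6173; exp(−0.6173) = 0.5394.
C = 3.014 × 0.5394 = 1.63 kg/m³.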